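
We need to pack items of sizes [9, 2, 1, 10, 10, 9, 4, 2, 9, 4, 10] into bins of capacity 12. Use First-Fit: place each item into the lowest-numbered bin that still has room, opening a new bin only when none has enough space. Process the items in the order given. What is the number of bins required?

9 → bin 1 (remaining 3)
2 → bin 1 (remaining 1)
1 → bin 1 (remaining 0)
10 → bin 2 (remaining 2)
10 → bin 3 (remaining 2)
9 → bin 4 (remaining 3)
4 → bin 5 (remaining 8)
2 → bin 2 (remaining 0)
9 → bin 6 (remaining 3)
4 → bin 5 (remaining 4)
10 → bin 7 (remaining 2)

7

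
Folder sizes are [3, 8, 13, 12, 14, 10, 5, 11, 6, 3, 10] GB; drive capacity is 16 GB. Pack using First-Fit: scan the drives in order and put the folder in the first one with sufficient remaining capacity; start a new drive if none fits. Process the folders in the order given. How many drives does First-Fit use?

3 GB → drive 1 (remaining 13 GB)
8 GB → drive 1 (remaining 5 GB)
13 GB → drive 2 (remaining 3 GB)
12 GB → drive 3 (remaining 4 GB)
14 GB → drive 4 (remaining 2 GB)
10 GB → drive 5 (remaining 6 GB)
5 GB → drive 1 (remaining 0 GB)
11 GB → drive 6 (remaining 5 GB)
6 GB → drive 5 (remaining 0 GB)
3 GB → drive 2 (remaining 0 GB)
10 GB → drive 7 (remaining 6 GB)
Final drives: [3,8,5] [13,3] [12] [14] [10,6] [11] [10].

7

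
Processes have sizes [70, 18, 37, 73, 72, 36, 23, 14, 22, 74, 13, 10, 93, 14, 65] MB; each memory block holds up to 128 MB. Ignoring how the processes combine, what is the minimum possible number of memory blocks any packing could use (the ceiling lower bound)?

5 memory blocks

Total size = 70 + 18 + 37 + 73 + 72 + 36 + 23 + 14 + 22 + 74 + 13 + 10 + 93 + 14 + 65 = 634 MB.
⌈634 / 128⌉ = 5.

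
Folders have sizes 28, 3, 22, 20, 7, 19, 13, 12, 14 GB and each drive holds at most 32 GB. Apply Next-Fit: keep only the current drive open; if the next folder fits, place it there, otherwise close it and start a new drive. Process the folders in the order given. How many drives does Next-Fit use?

5

Put 28 GB in drive 1; 4 GB remain.
Put 3 GB in drive 1; 1 GB remain.
Put 22 GB in drive 2; 10 GB remain.
Put 20 GB in drive 3; 12 GB remain.
Put 7 GB in drive 3; 5 GB remain.
Put 19 GB in drive 4; 13 GB remain.
Put 13 GB in drive 4; 0 GB remain.
Put 12 GB in drive 5; 20 GB remain.
Put 14 GB in drive 5; 6 GB remain.
Final drives: [28,3] [22] [20,7] [19,13] [12,14].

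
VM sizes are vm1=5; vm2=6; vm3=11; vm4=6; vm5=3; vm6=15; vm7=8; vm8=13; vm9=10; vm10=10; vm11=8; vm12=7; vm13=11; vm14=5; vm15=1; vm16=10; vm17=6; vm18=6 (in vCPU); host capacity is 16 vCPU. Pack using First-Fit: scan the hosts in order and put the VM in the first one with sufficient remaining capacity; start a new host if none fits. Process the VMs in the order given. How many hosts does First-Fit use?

Put vm1 (5 vCPU) in host 1; 11 vCPU remain.
Put vm2 (6 vCPU) in host 1; 5 vCPU remain.
Put vm3 (11 vCPU) in host 2; 5 vCPU remain.
Put vm4 (6 vCPU) in host 3; 10 vCPU remain.
Put vm5 (3 vCPU) in host 1; 2 vCPU remain.
Put vm6 (15 vCPU) in host 4; 1 vCPU remain.
Put vm7 (8 vCPU) in host 3; 2 vCPU remain.
Put vm8 (13 vCPU) in host 5; 3 vCPU remain.
Put vm9 (10 vCPU) in host 6; 6 vCPU remain.
Put vm10 (10 vCPU) in host 7; 6 vCPU remain.
Put vm11 (8 vCPU) in host 8; 8 vCPU remain.
Put vm12 (7 vCPU) in host 8; 1 vCPU remain.
Put vm13 (11 vCPU) in host 9; 5 vCPU remain.
Put vm14 (5 vCPU) in host 2; 0 vCPU remain.
Put vm15 (1 vCPU) in host 1; 1 vCPU remain.
Put vm16 (10 vCPU) in host 10; 6 vCPU remain.
Put vm17 (6 vCPU) in host 6; 0 vCPU remain.
Put vm18 (6 vCPU) in host 7; 0 vCPU remain.

10 hosts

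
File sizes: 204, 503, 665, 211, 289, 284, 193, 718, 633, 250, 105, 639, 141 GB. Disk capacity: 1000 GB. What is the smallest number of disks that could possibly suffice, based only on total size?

5

Total size = 204 + 503 + 665 + 211 + 289 + 284 + 193 + 718 + 633 + 250 + 105 + 639 + 141 = 4835 GB.
⌈4835 / 1000⌉ = 5.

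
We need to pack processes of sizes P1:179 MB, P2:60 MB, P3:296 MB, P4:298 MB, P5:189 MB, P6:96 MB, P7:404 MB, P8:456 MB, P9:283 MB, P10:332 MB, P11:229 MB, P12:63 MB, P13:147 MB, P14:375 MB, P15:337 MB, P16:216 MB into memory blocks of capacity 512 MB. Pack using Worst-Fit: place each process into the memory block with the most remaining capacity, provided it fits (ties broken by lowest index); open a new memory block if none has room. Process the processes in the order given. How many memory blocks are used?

10 memory blocks

memory block 1: place P1 (179 MB), 333 MB left
memory block 1: place P2 (60 MB), 273 MB left
memory block 2: place P3 (296 MB), 216 MB left
memory block 3: place P4 (298 MB), 214 MB left
memory block 1: place P5 (189 MB), 84 MB left
memory block 2: place P6 (96 MB), 120 MB left
memory block 4: place P7 (404 MB), 108 MB left
memory block 5: place P8 (456 MB), 56 MB left
memory block 6: place P9 (283 MB), 229 MB left
memory block 7: place P10 (332 MB), 180 MB left
memory block 6: place P11 (229 MB), 0 MB left
memory block 3: place P12 (63 MB), 151 MB left
memory block 7: place P13 (147 MB), 33 MB left
memory block 8: place P14 (375 MB), 137 MB left
memory block 9: place P15 (337 MB), 175 MB left
memory block 10: place P16 (216 MB), 296 MB left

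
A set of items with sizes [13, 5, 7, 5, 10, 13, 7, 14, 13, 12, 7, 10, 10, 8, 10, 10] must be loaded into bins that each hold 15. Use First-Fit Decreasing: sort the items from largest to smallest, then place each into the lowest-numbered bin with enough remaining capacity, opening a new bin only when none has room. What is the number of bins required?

Sorted descending: 14, 13, 13, 13, 12, 10, 10, 10, 10, 10, 8, 7, 7, 7, 5, 5.
Put 14 in bin 1; 1 remain.
Put 13 in bin 2; 2 remain.
Put 13 in bin 3; 2 remain.
Put 13 in bin 4; 2 remain.
Put 12 in bin 5; 3 remain.
Put 10 in bin 6; 5 remain.
Put 10 in bin 7; 5 remain.
Put 10 in bin 8; 5 remain.
Put 10 in bin 9; 5 remain.
Put 10 in bin 10; 5 remain.
Put 8 in bin 11; 7 remain.
Put 7 in bin 11; 0 remain.
Put 7 in bin 12; 8 remain.
Put 7 in bin 12; 1 remain.
Put 5 in bin 6; 0 remain.
Put 5 in bin 7; 0 remain.

12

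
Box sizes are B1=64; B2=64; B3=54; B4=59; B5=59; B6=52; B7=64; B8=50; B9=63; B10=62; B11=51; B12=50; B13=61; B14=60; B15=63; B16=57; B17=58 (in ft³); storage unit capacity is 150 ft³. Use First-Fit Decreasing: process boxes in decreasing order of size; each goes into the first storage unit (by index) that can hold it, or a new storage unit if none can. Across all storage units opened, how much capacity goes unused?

359

Sorted descending: 64, 64, 64, 63, 63, 62, 61, 60, 59, 59, 58, 57, 54, 52, 51, 50, 50.
Put 64 ft³ in storage unit 1; 86 ft³ remain.
Put 64 ft³ in storage unit 1; 22 ft³ remain.
Put 64 ft³ in storage unit 2; 86 ft³ remain.
Put 63 ft³ in storage unit 2; 23 ft³ remain.
Put 63 ft³ in storage unit 3; 87 ft³ remain.
Put 62 ft³ in storage unit 3; 25 ft³ remain.
Put 61 ft³ in storage unit 4; 89 ft³ remain.
Put 60 ft³ in storage unit 4; 29 ft³ remain.
Put 59 ft³ in storage unit 5; 91 ft³ remain.
Put 59 ft³ in storage unit 5; 32 ft³ remain.
Put 58 ft³ in storage unit 6; 92 ft³ remain.
Put 57 ft³ in storage unit 6; 35 ft³ remain.
Put 54 ft³ in storage unit 7; 96 ft³ remain.
Put 52 ft³ in storage unit 7; 44 ft³ remain.
Put 51 ft³ in storage unit 8; 99 ft³ remain.
Put 50 ft³ in storage unit 8; 49 ft³ remain.
Put 50 ft³ in storage unit 9; 100 ft³ remain.
9 storage units × 150 ft³ = 1350 ft³; used 991 ft³; unused 359 ft³.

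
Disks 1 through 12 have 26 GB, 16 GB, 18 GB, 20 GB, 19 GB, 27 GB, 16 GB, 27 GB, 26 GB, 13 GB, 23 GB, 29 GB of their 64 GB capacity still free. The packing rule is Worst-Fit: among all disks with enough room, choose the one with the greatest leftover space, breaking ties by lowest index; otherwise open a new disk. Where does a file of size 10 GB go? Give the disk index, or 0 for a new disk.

12

Disks with room: disk 1 (26 GB), disk 2 (16 GB), disk 3 (18 GB), disk 4 (20 GB), disk 5 (19 GB), disk 6 (27 GB), disk 7 (16 GB), disk 8 (27 GB), disk 9 (26 GB), disk 10 (13 GB), disk 11 (23 GB), disk 12 (29 GB).
Most room is disk 12 with 29 GB free.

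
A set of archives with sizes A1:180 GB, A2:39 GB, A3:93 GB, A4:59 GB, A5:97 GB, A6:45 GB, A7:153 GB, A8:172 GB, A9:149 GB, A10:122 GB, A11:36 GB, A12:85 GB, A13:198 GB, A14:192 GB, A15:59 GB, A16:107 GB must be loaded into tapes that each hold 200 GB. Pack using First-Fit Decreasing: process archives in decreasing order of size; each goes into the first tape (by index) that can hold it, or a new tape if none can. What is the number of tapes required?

10

Sorted descending: 198, 192, 180, 172, 153, 149, 122, 107, 97, 93, 85, 59, 59, 45, 39, 36.
198 GB → tape 1 (remaining 2 GB)
192 GB → tape 2 (remaining 8 GB)
180 GB → tape 3 (remaining 20 GB)
172 GB → tape 4 (remaining 28 GB)
153 GB → tape 5 (remaining 47 GB)
149 GB → tape 6 (remaining 51 GB)
122 GB → tape 7 (remaining 78 GB)
107 GB → tape 8 (remaining 93 GB)
97 GB → tape 9 (remaining 103 GB)
93 GB → tape 8 (remaining 0 GB)
85 GB → tape 9 (remaining 18 GB)
59 GB → tape 7 (remaining 19 GB)
59 GB → tape 10 (remaining 141 GB)
45 GB → tape 5 (remaining 2 GB)
39 GB → tape 6 (remaining 12 GB)
36 GB → tape 10 (remaining 105 GB)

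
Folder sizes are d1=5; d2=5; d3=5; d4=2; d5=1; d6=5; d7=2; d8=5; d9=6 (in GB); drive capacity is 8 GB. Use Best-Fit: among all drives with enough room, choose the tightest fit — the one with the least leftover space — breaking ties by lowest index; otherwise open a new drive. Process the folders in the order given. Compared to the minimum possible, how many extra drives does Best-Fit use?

Best-Fit: [5,2,1] [5,2] [5] [5] [5] [6] → 6 drives.
6 folders exceed 4 GB (half the capacity), and no two of those can share a drive, so at least 6 drives are needed.
So 6 is already optimal.

0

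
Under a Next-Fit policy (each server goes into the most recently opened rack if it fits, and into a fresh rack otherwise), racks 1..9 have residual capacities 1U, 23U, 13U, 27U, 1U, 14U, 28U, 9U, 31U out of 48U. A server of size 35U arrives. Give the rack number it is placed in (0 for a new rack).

0

Next-Fit only looks at rack 9, which has 31U free.
35U does not fit, so a new rack is opened.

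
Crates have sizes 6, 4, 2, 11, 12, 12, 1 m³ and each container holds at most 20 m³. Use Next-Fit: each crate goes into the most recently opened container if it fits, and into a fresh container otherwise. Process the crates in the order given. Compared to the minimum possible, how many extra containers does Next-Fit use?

Next-Fit: [6,4,2] [11] [12] [12,1] → 4 containers.
Total size 48 m³; any packing needs at least ⌈48/20⌉ = 3 containers.
An optimal packing achieves that bound: [12,6,2] [12,4,1] [11] → 3 containers.
Excess: 4 − 3 = 1.

1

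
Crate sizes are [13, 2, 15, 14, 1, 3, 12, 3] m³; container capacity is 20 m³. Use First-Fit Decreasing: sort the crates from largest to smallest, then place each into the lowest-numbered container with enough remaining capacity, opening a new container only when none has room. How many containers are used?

Sorted descending: 15, 14, 13, 12, 3, 3, 2, 1.
15 m³ → container 1 (remaining 5 m³)
14 m³ → container 2 (remaining 6 m³)
13 m³ → container 3 (remaining 7 m³)
12 m³ → container 4 (remaining 8 m³)
3 m³ → container 1 (remaining 2 m³)
3 m³ → container 2 (remaining 3 m³)
2 m³ → container 1 (remaining 0 m³)
1 m³ → container 2 (remaining 2 m³)

4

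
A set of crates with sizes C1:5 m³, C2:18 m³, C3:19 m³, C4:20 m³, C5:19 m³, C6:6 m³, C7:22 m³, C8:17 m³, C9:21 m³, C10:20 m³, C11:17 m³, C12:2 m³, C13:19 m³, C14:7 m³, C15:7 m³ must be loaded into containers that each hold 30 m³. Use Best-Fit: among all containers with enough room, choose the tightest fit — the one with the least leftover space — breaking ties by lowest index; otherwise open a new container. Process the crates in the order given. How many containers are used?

C1 (5 m³) → container 1 (remaining 25 m³)
C2 (18 m³) → container 1 (remaining 7 m³)
C3 (19 m³) → container 2 (remaining 11 m³)
C4 (20 m³) → container 3 (remaining 10 m³)
C5 (19 m³) → container 4 (remaining 11 m³)
C6 (6 m³) → container 1 (remaining 1 m³)
C7 (22 m³) → container 5 (remaining 8 m³)
C8 (17 m³) → container 6 (remaining 13 m³)
C9 (21 m³) → container 7 (remaining 9 m³)
C10 (20 m³) → container 8 (remaining 10 m³)
C11 (17 m³) → container 9 (remaining 13 m³)
C12 (2 m³) → container 5 (remaining 6 m³)
C13 (19 m³) → container 10 (remaining 11 m³)
C14 (7 m³) → container 7 (remaining 2 m³)
C15 (7 m³) → container 3 (remaining 3 m³)
Final containers: [5,18,6] [19] [20,7] [19] [22,2] [17] [21,7] [20] [17] [19].

10 containers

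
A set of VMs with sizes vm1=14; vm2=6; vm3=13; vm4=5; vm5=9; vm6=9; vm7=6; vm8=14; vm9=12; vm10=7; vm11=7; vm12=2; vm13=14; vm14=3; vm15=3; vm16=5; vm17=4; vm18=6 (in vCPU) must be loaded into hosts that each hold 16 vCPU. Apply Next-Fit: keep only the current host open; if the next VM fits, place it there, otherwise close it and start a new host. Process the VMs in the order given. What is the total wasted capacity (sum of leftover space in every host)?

host 1: place vm1 (14 vCPU), 2 vCPU left
host 2: place vm2 (6 vCPU), 10 vCPU left
host 3: place vm3 (13 vCPU), 3 vCPU left
host 4: place vm4 (5 vCPU), 11 vCPU left
host 4: place vm5 (9 vCPU), 2 vCPU left
host 5: place vm6 (9 vCPU), 7 vCPU left
host 5: place vm7 (6 vCPU), 1 vCPU left
host 6: place vm8 (14 vCPU), 2 vCPU left
host 7: place vm9 (12 vCPU), 4 vCPU left
host 8: place vm10 (7 vCPU), 9 vCPU left
host 8: place vm11 (7 vCPU), 2 vCPU left
host 8: place vm12 (2 vCPU), 0 vCPU left
host 9: place vm13 (14 vCPU), 2 vCPU left
host 10: place vm14 (3 vCPU), 13 vCPU left
host 10: place vm15 (3 vCPU), 10 vCPU left
host 10: place vm16 (5 vCPU), 5 vCPU left
host 10: place vm17 (4 vCPU), 1 vCPU left
host 11: place vm18 (6 vCPU), 10 vCPU left
11 hosts × 16 vCPU = 176 vCPU; used 139 vCPU; unused 37 vCPU.

37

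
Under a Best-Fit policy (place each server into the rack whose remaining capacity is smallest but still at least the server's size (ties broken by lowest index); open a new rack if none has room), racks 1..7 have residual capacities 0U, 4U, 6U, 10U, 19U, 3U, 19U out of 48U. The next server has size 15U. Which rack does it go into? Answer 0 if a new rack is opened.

5

Racks with room: rack 5 (19U), rack 7 (19U).
Tightest fit is rack 5 with 19U free.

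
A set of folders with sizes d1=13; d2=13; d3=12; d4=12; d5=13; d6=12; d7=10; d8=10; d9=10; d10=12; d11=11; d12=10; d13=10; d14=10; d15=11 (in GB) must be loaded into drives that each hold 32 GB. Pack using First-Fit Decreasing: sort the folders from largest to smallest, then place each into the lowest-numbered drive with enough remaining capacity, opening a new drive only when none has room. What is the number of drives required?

Sorted descending: 13, 13, 13, 12, 12, 12, 12, 11, 11, 10, 10, 10, 10, 10, 10.
13 GB → drive 1 (remaining 19 GB)
13 GB → drive 1 (remaining 6 GB)
13 GB → drive 2 (remaining 19 GB)
12 GB → drive 2 (remaining 7 GB)
12 GB → drive 3 (remaining 20 GB)
12 GB → drive 3 (remaining 8 GB)
12 GB → drive 4 (remaining 20 GB)
11 GB → drive 4 (remaining 9 GB)
11 GB → drive 5 (remaining 21 GB)
10 GB → drive 5 (remaining 11 GB)
10 GB → drive 5 (remaining 1 GB)
10 GB → drive 6 (remaining 22 GB)
10 GB → drive 6 (remaining 12 GB)
10 GB → drive 6 (remaining 2 GB)
10 GB → drive 7 (remaining 22 GB)

7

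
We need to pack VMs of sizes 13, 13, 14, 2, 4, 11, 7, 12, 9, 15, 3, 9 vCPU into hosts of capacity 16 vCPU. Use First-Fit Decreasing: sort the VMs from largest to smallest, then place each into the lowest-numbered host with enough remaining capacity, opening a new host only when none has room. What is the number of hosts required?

8 hosts

Sorted descending: 15, 14, 13, 13, 12, 11, 9, 9, 7, 4, 3, 2.
15 vCPU → host 1 (remaining 1 vCPU)
14 vCPU → host 2 (remaining 2 vCPU)
13 vCPU → host 3 (remaining 3 vCPU)
13 vCPU → host 4 (remaining 3 vCPU)
12 vCPU → host 5 (remaining 4 vCPU)
11 vCPU → host 6 (remaining 5 vCPU)
9 vCPU → host 7 (remaining 7 vCPU)
9 vCPU → host 8 (remaining 7 vCPU)
7 vCPU → host 7 (remaining 0 vCPU)
4 vCPU → host 5 (remaining 0 vCPU)
3 vCPU → host 3 (remaining 0 vCPU)
2 vCPU → host 2 (remaining 0 vCPU)
Final hosts: [15] [14,2] [13,3] [13] [12,4] [11] [9,7] [9].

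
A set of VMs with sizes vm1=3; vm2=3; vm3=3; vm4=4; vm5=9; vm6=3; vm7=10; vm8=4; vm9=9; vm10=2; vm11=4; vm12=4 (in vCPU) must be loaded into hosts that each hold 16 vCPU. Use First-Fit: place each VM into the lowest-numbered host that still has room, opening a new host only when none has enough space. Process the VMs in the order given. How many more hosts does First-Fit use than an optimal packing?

0

First-Fit: [3,3,3,4,3] [9,4,2] [10,4] [9,4] → 4 hosts.
Total size 58 vCPU; any packing needs at least ⌈58/16⌉ = 4 hosts.
So 4 is already optimal.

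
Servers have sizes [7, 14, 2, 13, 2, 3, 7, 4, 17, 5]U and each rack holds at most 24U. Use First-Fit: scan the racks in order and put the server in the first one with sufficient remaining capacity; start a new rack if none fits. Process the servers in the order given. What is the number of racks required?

7U → rack 1 (remaining 17U)
14U → rack 1 (remaining 3U)
2U → rack 1 (remaining 1U)
13U → rack 2 (remaining 11U)
2U → rack 2 (remaining 9U)
3U → rack 2 (remaining 6U)
7U → rack 3 (remaining 17U)
4U → rack 2 (remaining 2U)
17U → rack 3 (remaining 0U)
5U → rack 4 (remaining 19U)

4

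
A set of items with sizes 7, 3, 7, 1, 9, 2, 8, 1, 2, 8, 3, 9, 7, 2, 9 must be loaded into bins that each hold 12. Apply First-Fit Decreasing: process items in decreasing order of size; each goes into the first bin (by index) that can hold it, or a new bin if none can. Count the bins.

Sorted descending: 9, 9, 9, 8, 8, 7, 7, 7, 3, 3, 2, 2, 2, 1, 1.
9 → bin 1 (remaining 3)
9 → bin 2 (remaining 3)
9 → bin 3 (remaining 3)
8 → bin 4 (remaining 4)
8 → bin 5 (remaining 4)
7 → bin 6 (remaining 5)
7 → bin 7 (remaining 5)
7 → bin 8 (remaining 5)
3 → bin 1 (remaining 0)
3 → bin 2 (remaining 0)
2 → bin 3 (remaining 1)
2 → bin 4 (remaining 2)
2 → bin 4 (remaining 0)
1 → bin 3 (remaining 0)
1 → bin 5 (remaining 3)

8 bins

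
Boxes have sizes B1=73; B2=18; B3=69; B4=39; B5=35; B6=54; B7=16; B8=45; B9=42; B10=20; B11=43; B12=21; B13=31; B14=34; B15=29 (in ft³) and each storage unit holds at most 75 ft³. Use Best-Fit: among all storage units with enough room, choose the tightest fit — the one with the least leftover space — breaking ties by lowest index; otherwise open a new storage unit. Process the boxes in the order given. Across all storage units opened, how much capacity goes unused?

31

Put B1 (73 ft³) in storage unit 1; 2 ft³ remain.
Put B2 (18 ft³) in storage unit 2; 57 ft³ remain.
Put B3 (69 ft³) in storage unit 3; 6 ft³ remain.
Put B4 (39 ft³) in storage unit 2; 18 ft³ remain.
Put B5 (35 ft³) in storage unit 4; 40 ft³ remain.
Put B6 (54 ft³) in storage unit 5; 21 ft³ remain.
Put B7 (16 ft³) in storage unit 2; 2 ft³ remain.
Put B8 (45 ft³) in storage unit 6; 30 ft³ remain.
Put B9 (42 ft³) in storage unit 7; 33 ft³ remain.
Put B10 (20 ft³) in storage unit 5; 1 ft³ remain.
Put B11 (43 ft³) in storage unit 8; 32 ft³ remain.
Put B12 (21 ft³) in storage unit 6; 9 ft³ remain.
Put B13 (31 ft³) in storage unit 8; 1 ft³ remain.
Put B14 (34 ft³) in storage unit 4; 6 ft³ remain.
Put B15 (29 ft³) in storage unit 7; 4 ft³ remain.
8 storage units × 75 ft³ = 600 ft³; used 569 ft³; unused 31 ft³.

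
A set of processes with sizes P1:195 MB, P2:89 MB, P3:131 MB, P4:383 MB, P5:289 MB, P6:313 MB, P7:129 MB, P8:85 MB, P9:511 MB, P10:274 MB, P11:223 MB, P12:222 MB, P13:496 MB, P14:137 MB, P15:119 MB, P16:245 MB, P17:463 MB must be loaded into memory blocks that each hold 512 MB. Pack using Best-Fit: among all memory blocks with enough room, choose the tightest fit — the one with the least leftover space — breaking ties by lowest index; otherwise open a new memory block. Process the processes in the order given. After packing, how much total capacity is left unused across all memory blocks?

memory block 1: place P1 (195 MB), 317 MB left
memory block 1: place P2 (89 MB), 228 MB left
memory block 1: place P3 (131 MB), 97 MB left
memory block 2: place P4 (383 MB), 129 MB left
memory block 3: place P5 (289 MB), 223 MB left
memory block 4: place P6 (313 MB), 199 MB left
memory block 2: place P7 (129 MB), 0 MB left
memory block 1: place P8 (85 MB), 12 MB left
memory block 5: place P9 (511 MB), 1 MB left
memory block 6: place P10 (274 MB), 238 MB left
memory block 3: place P11 (223 MB), 0 MB left
memory block 6: place P12 (222 MB), 16 MB left
memory block 7: place P13 (496 MB), 16 MB left
memory block 4: place P14 (137 MB), 62 MB left
memory block 8: place P15 (119 MB), 393 MB left
memory block 8: place P16 (245 MB), 148 MB left
memory block 9: place P17 (463 MB), 49 MB left
9 memory blocks × 512 MB = 4608 MB; used 4304 MB; unused 304 MB.

304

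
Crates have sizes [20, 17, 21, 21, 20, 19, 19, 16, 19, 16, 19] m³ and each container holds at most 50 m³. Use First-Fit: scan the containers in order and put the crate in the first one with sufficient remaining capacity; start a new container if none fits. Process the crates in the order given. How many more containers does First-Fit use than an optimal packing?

First-Fit: [20,17] [21,21] [20,19] [19,16] [19,16] [19] → 6 containers.
Total size 207 m³; any packing needs at least ⌈207/50⌉ = 5 containers.
An optimal packing achieves that bound: [21,21] [20,20] [19,19] [19,19] [17,16,16] → 5 containers.
Excess: 6 − 5 = 1.

1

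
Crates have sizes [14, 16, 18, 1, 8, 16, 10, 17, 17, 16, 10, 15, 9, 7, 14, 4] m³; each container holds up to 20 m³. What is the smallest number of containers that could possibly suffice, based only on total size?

Total size = 14 + 16 + 18 + 1 + 8 + 16 + 10 + 17 + 17 + 16 + 10 + 15 + 9 + 7 + 14 + 4 = 192 m³.
⌈192 / 20⌉ = 10.

10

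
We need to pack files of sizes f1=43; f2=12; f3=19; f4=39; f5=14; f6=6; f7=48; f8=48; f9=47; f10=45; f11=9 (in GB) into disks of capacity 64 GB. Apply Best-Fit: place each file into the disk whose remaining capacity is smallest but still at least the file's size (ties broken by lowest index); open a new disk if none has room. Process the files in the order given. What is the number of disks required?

6

disk 1: place f1 (43 GB), 21 GB left
disk 1: place f2 (12 GB), 9 GB left
disk 2: place f3 (19 GB), 45 GB left
disk 2: place f4 (39 GB), 6 GB left
disk 3: place f5 (14 GB), 50 GB left
disk 2: place f6 (6 GB), 0 GB left
disk 3: place f7 (48 GB), 2 GB left
disk 4: place f8 (48 GB), 16 GB left
disk 5: place f9 (47 GB), 17 GB left
disk 6: place f10 (45 GB), 19 GB left
disk 1: place f11 (9 GB), 0 GB left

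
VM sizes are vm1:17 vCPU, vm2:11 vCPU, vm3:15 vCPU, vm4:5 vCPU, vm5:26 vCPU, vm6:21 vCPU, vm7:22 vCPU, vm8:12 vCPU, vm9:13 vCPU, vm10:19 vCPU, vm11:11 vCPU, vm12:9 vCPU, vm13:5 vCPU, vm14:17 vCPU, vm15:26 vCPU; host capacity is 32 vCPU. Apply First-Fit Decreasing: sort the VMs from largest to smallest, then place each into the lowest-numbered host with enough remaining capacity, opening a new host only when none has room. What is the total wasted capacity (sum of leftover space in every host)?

27

Sorted descending: 26, 26, 22, 21, 19, 17, 17, 15, 13, 12, 11, 11, 9, 5, 5.
Put 26 vCPU in host 1; 6 vCPU remain.
Put 26 vCPU in host 2; 6 vCPU remain.
Put 22 vCPU in host 3; 10 vCPU remain.
Put 21 vCPU in host 4; 11 vCPU remain.
Put 19 vCPU in host 5; 13 vCPU remain.
Put 17 vCPU in host 6; 15 vCPU remain.
Put 17 vCPU in host 7; 15 vCPU remain.
Put 15 vCPU in host 6; 0 vCPU remain.
Put 13 vCPU in host 5; 0 vCPU remain.
Put 12 vCPU in host 7; 3 vCPU remain.
Put 11 vCPU in host 4; 0 vCPU remain.
Put 11 vCPU in host 8; 21 vCPU remain.
Put 9 vCPU in host 3; 1 vCPU remain.
Put 5 vCPU in host 1; 1 vCPU remain.
Put 5 vCPU in host 2; 1 vCPU remain.
8 hosts × 32 vCPU = 256 vCPU; used 229 vCPU; unused 27 vCPU.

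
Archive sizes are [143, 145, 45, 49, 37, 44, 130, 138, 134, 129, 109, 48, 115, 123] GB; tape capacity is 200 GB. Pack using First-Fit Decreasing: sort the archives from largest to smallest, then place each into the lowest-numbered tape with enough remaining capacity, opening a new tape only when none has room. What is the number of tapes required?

9

Sorted descending: 145, 143, 138, 134, 130, 129, 123, 115, 109, 49, 48, 45, 44, 37.
145 GB → tape 1 (remaining 55 GB)
143 GB → tape 2 (remaining 57 GB)
138 GB → tape 3 (remaining 62 GB)
134 GB → tape 4 (remaining 66 GB)
130 GB → tape 5 (remaining 70 GB)
129 GB → tape 6 (remaining 71 GB)
123 GB → tape 7 (remaining 77 GB)
115 GB → tape 8 (remaining 85 GB)
109 GB → tape 9 (remaining 91 GB)
49 GB → tape 1 (remaining 6 GB)
48 GB → tape 2 (remaining 9 GB)
45 GB → tape 3 (remaining 17 GB)
44 GB → tape 4 (remaining 22 GB)
37 GB → tape 5 (remaining 33 GB)
Final tapes: [145,49] [143,48] [138,45] [134,44] [130,37] [129] [123] [115] [109].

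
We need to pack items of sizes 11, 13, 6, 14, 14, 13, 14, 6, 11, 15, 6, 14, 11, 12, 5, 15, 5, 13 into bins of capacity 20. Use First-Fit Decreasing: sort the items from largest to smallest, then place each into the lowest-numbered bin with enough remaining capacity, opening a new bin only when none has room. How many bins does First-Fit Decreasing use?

Sorted descending: 15, 15, 14, 14, 14, 14, 13, 13, 13, 12, 11, 11, 11, 6, 6, 6, 5, 5.
bin 1: place 15, 5 left
bin 2: place 15, 5 left
bin 3: place 14, 6 left
bin 4: place 14, 6 left
bin 5: place 14, 6 left
bin 6: place 14, 6 left
bin 7: place 13, 7 left
bin 8: place 13, 7 left
bin 9: place 13, 7 left
bin 10: place 12, 8 left
bin 11: place 11, 9 left
bin 12: place 11, 9 left
bin 13: place 11, 9 left
bin 3: place 6, 0 left
bin 4: place 6, 0 left
bin 5: place 6, 0 left
bin 1: place 5, 0 left
bin 2: place 5, 0 left
Final bins: [15,5] [15,5] [14,6] [14,6] [14,6] [14] [13] [13] [13] [12] [11] [11] [11].

13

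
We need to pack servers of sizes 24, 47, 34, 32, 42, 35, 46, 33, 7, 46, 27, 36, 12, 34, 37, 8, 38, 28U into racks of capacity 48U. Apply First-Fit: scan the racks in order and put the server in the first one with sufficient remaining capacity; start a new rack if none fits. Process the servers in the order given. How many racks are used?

15 racks

Put 24U in rack 1; 24U remain.
Put 47U in rack 2; 1U remain.
Put 34U in rack 3; 14U remain.
Put 32U in rack 4; 16U remain.
Put 42U in rack 5; 6U remain.
Put 35U in rack 6; 13U remain.
Put 46U in rack 7; 2U remain.
Put 33U in rack 8; 15U remain.
Put 7U in rack 1; 17U remain.
Put 46U in rack 9; 2U remain.
Put 27U in rack 10; 21U remain.
Put 36U in rack 11; 12U remain.
Put 12U in rack 1; 5U remain.
Put 34U in rack 12; 14U remain.
Put 37U in rack 13; 11U remain.
Put 8U in rack 3; 6U remain.
Put 38U in rack 14; 10U remain.
Put 28U in rack 15; 20U remain.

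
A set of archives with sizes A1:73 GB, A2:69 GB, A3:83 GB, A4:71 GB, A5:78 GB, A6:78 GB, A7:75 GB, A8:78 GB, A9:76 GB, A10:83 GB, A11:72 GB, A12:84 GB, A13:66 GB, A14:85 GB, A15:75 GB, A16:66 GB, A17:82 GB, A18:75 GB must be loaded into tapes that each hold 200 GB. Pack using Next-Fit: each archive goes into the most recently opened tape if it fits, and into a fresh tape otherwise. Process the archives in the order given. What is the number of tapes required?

Put A1 (73 GB) in tape 1; 127 GB remain.
Put A2 (69 GB) in tape 1; 58 GB remain.
Put A3 (83 GB) in tape 2; 117 GB remain.
Put A4 (71 GB) in tape 2; 46 GB remain.
Put A5 (78 GB) in tape 3; 122 GB remain.
Put A6 (78 GB) in tape 3; 44 GB remain.
Put A7 (75 GB) in tape 4; 125 GB remain.
Put A8 (78 GB) in tape 4; 47 GB remain.
Put A9 (76 GB) in tape 5; 124 GB remain.
Put A10 (83 GB) in tape 5; 41 GB remain.
Put A11 (72 GB) in tape 6; 128 GB remain.
Put A12 (84 GB) in tape 6; 44 GB remain.
Put A13 (66 GB) in tape 7; 134 GB remain.
Put A14 (85 GB) in tape 7; 49 GB remain.
Put A15 (75 GB) in tape 8; 125 GB remain.
Put A16 (66 GB) in tape 8; 59 GB remain.
Put A17 (82 GB) in tape 9; 118 GB remain.
Put A18 (75 GB) in tape 9; 43 GB remain.
Final tapes: [73,69] [83,71] [78,78] [75,78] [76,83] [72,84] [66,85] [75,66] [82,75].

9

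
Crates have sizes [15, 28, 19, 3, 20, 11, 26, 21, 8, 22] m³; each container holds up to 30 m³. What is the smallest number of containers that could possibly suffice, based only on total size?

Total size = 15 + 28 + 19 + 3 + 20 + 11 + 26 + 21 + 8 + 22 = 173 m³.
⌈173 / 30⌉ = 6.

6 containers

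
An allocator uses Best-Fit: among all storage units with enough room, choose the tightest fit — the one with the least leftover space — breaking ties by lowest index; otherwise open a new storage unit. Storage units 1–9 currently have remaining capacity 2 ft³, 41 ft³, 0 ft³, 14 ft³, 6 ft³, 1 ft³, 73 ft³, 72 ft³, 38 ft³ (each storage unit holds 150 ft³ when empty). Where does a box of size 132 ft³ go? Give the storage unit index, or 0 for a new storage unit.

No storage unit has ≥ 132 ft³ free, so a new storage unit is opened.

0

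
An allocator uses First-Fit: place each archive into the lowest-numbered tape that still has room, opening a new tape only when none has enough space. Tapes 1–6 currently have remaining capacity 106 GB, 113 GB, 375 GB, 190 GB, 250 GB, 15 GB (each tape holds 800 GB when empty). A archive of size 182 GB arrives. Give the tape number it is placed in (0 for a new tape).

Tapes with room: tape 3 (375 GB), tape 4 (190 GB), tape 5 (250 GB).
The first with room is tape 3.

3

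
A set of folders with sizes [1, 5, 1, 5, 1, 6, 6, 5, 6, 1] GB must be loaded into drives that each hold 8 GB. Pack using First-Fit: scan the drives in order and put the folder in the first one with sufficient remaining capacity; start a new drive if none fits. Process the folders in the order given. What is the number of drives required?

6

1 GB → drive 1 (remaining 7 GB)
5 GB → drive 1 (remaining 2 GB)
1 GB → drive 1 (remaining 1 GB)
5 GB → drive 2 (remaining 3 GB)
1 GB → drive 1 (remaining 0 GB)
6 GB → drive 3 (remaining 2 GB)
6 GB → drive 4 (remaining 2 GB)
5 GB → drive 5 (remaining 3 GB)
6 GB → drive 6 (remaining 2 GB)
1 GB → drive 2 (remaining 2 GB)
Final drives: [1,5,1,1] [5,1] [6] [6] [5] [6].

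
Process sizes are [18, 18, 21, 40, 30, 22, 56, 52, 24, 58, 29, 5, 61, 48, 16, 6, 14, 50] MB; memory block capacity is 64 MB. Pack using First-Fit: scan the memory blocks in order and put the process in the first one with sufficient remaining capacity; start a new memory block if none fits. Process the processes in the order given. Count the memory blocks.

10

memory block 1: place 18 MB, 46 MB left
memory block 1: place 18 MB, 28 MB left
memory block 1: place 21 MB, 7 MB left
memory block 2: place 40 MB, 24 MB left
memory block 3: place 30 MB, 34 MB left
memory block 2: place 22 MB, 2 MB left
memory block 4: place 56 MB, 8 MB left
memory block 5: place 52 MB, 12 MB left
memory block 3: place 24 MB, 10 MB left
memory block 6: place 58 MB, 6 MB left
memory block 7: place 29 MB, 35 MB left
memory block 1: place 5 MB, 2 MB left
memory block 8: place 61 MB, 3 MB left
memory block 9: place 48 MB, 16 MB left
memory block 7: place 16 MB, 19 MB left
memory block 3: place 6 MB, 4 MB left
memory block 7: place 14 MB, 5 MB left
memory block 10: place 50 MB, 14 MB left
Final memory blocks: [18,18,21,5] [40,22] [30,24,6] [56] [52] [58] [29,16,14] [61] [48] [50].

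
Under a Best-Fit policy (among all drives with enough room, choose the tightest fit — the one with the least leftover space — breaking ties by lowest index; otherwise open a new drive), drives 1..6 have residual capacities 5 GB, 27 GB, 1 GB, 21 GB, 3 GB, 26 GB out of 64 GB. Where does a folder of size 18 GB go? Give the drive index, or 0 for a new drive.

4

Drives with room: drive 2 (27 GB), drive 4 (21 GB), drive 6 (26 GB).
Tightest fit is drive 4 with 21 GB free.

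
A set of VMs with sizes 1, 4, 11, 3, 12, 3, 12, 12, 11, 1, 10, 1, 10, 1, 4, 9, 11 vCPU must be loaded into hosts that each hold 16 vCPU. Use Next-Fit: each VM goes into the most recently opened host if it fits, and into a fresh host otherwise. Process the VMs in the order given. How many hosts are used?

9 hosts

host 1: place 1 vCPU, 15 vCPU left
host 1: place 4 vCPU, 11 vCPU left
host 1: place 11 vCPU, 0 vCPU left
host 2: place 3 vCPU, 13 vCPU left
host 2: place 12 vCPU, 1 vCPU left
host 3: place 3 vCPU, 13 vCPU left
host 3: place 12 vCPU, 1 vCPU left
host 4: place 12 vCPU, 4 vCPU left
host 5: place 11 vCPU, 5 vCPU left
host 5: place 1 vCPU, 4 vCPU left
host 6: place 10 vCPU, 6 vCPU left
host 6: place 1 vCPU, 5 vCPU left
host 7: place 10 vCPU, 6 vCPU left
host 7: place 1 vCPU, 5 vCPU left
host 7: place 4 vCPU, 1 vCPU left
host 8: place 9 vCPU, 7 vCPU left
host 9: place 11 vCPU, 5 vCPU left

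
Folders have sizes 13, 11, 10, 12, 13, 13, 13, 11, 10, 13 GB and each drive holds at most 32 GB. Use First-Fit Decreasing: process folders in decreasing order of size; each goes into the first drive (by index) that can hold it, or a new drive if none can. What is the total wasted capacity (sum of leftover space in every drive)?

41

Sorted descending: 13, 13, 13, 13, 13, 12, 11, 11, 10, 10.
Put 13 GB in drive 1; 19 GB remain.
Put 13 GB in drive 1; 6 GB remain.
Put 13 GB in drive 2; 19 GB remain.
Put 13 GB in drive 2; 6 GB remain.
Put 13 GB in drive 3; 19 GB remain.
Put 12 GB in drive 3; 7 GB remain.
Put 11 GB in drive 4; 21 GB remain.
Put 11 GB in drive 4; 10 GB remain.
Put 10 GB in drive 4; 0 GB remain.
Put 10 GB in drive 5; 22 GB remain.
5 drives × 32 GB = 160 GB; used 119 GB; unused 41 GB.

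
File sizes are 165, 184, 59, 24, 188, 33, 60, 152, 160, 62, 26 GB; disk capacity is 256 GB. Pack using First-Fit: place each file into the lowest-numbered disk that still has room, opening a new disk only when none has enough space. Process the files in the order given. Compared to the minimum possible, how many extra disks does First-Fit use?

0

First-Fit: [165,59,24] [184,33,26] [188,60] [152,62] [160] → 5 disks.
Total size 1113 GB; any packing needs at least ⌈1113/256⌉ = 5 disks.
So 5 is already optimal.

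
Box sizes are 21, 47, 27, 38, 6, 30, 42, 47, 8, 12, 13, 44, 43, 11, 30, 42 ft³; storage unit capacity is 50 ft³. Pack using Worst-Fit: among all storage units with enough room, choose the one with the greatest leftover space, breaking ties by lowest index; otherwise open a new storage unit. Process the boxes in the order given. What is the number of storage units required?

11 storage units

21 ft³ → storage unit 1 (remaining 29 ft³)
47 ft³ → storage unit 2 (remaining 3 ft³)
27 ft³ → storage unit 1 (remaining 2 ft³)
38 ft³ → storage unit 3 (remaining 12 ft³)
6 ft³ → storage unit 3 (remaining 6 ft³)
30 ft³ → storage unit 4 (remaining 20 ft³)
42 ft³ → storage unit 5 (remaining 8 ft³)
47 ft³ → storage unit 6 (remaining 3 ft³)
8 ft³ → storage unit 4 (remaining 12 ft³)
12 ft³ → storage unit 4 (remaining 0 ft³)
13 ft³ → storage unit 7 (remaining 37 ft³)
44 ft³ → storage unit 8 (remaining 6 ft³)
43 ft³ → storage unit 9 (remaining 7 ft³)
11 ft³ → storage unit 7 (remaining 26 ft³)
30 ft³ → storage unit 10 (remaining 20 ft³)
42 ft³ → storage unit 11 (remaining 8 ft³)
Final storage units: [21,27] [47] [38,6] [30,8,12] [42] [47] [13,11] [44] [43] [30] [42].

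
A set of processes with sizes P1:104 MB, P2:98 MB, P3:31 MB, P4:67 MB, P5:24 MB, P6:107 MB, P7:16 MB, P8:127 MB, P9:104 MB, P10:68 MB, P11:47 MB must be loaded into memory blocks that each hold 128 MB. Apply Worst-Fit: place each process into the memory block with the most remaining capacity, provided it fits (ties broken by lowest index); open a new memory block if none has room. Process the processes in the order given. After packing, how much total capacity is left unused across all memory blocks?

103

P1 (104 MB) → memory block 1 (remaining 24 MB)
P2 (98 MB) → memory block 2 (remaining 30 MB)
P3 (31 MB) → memory block 3 (remaining 97 MB)
P4 (67 MB) → memory block 3 (remaining 30 MB)
P5 (24 MB) → memory block 2 (remaining 6 MB)
P6 (107 MB) → memory block 4 (remaining 21 MB)
P7 (16 MB) → memory block 3 (remaining 14 MB)
P8 (127 MB) → memory block 5 (remaining 1 MB)
P9 (104 MB) → memory block 6 (remaining 24 MB)
P10 (68 MB) → memory block 7 (remaining 60 MB)
P11 (47 MB) → memory block 7 (remaining 13 MB)
7 memory blocks × 128 MB = 896 MB; used 793 MB; unused 103 MB.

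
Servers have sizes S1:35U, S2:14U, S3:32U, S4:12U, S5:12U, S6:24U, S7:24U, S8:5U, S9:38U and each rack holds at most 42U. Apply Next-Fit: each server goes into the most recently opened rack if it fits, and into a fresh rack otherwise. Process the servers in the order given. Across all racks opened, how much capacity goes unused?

98

Put S1 (35U) in rack 1; 7U remain.
Put S2 (14U) in rack 2; 28U remain.
Put S3 (32U) in rack 3; 10U remain.
Put S4 (12U) in rack 4; 30U remain.
Put S5 (12U) in rack 4; 18U remain.
Put S6 (24U) in rack 5; 18U remain.
Put S7 (24U) in rack 6; 18U remain.
Put S8 (5U) in rack 6; 13U remain.
Put S9 (38U) in rack 7; 4U remain.
7 racks × 42U = 294U; used 196U; unused 98U.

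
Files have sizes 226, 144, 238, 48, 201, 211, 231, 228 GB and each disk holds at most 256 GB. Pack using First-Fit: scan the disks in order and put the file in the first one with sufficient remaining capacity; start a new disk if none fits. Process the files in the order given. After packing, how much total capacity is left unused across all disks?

265

Put 226 GB in disk 1; 30 GB remain.
Put 144 GB in disk 2; 112 GB remain.
Put 238 GB in disk 3; 18 GB remain.
Put 48 GB in disk 2; 64 GB remain.
Put 201 GB in disk 4; 55 GB remain.
Put 211 GB in disk 5; 45 GB remain.
Put 231 GB in disk 6; 25 GB remain.
Put 228 GB in disk 7; 28 GB remain.
7 disks × 256 GB = 1792 GB; used 1527 GB; unused 265 GB.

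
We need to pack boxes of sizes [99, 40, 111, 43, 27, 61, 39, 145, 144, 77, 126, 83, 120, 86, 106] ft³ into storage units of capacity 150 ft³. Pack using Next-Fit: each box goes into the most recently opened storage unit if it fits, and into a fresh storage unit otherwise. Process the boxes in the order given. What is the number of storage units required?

storage unit 1: place 99 ft³, 51 ft³ left
storage unit 1: place 40 ft³, 11 ft³ left
storage unit 2: place 111 ft³, 39 ft³ left
storage unit 3: place 43 ft³, 107 ft³ left
storage unit 3: place 27 ft³, 80 ft³ left
storage unit 3: place 61 ft³, 19 ft³ left
storage unit 4: place 39 ft³, 111 ft³ left
storage unit 5: place 145 ft³, 5 ft³ left
storage unit 6: place 144 ft³, 6 ft³ left
storage unit 7: place 77 ft³, 73 ft³ left
storage unit 8: place 126 ft³, 24 ft³ left
storage unit 9: place 83 ft³, 67 ft³ left
storage unit 10: place 120 ft³, 30 ft³ left
storage unit 11: place 86 ft³, 64 ft³ left
storage unit 12: place 106 ft³, 44 ft³ left

12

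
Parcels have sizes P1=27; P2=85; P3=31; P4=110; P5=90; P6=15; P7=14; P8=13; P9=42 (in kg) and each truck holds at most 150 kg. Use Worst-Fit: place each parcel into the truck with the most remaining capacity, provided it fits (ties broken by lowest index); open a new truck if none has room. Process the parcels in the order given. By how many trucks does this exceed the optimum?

1

Worst-Fit: [27,85,31] [110,13] [90,15,14] [42] → 4 trucks.
Total size 427 kg; any packing needs at least ⌈427/150⌉ = 3 trucks.
An optimal packing achieves that bound: [110,31] [90,42,15] [85,27,14,13] → 3 trucks.
Excess: 4 − 3 = 1.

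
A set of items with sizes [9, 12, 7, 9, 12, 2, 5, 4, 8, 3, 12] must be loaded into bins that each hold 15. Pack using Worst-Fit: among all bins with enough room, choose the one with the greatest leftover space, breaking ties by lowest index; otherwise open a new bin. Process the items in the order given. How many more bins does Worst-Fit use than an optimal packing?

Worst-Fit: [9,5] [12] [7,2,4] [9] [12] [8,3] [12] → 7 bins.
Total size 83; any packing needs at least ⌈83/15⌉ = 6 bins.
An optimal packing achieves that bound: [12,3] [12,2] [12] [9,5] [9,4] [8,7] → 6 bins.
Excess: 7 − 6 = 1.

1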